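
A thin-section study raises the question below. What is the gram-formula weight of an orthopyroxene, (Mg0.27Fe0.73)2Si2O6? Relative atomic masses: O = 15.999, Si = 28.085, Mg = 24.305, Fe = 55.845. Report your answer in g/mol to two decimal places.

Mg: 0.54 × 24.305 = 13.1247
Fe: 1.46 × 55.845 = 81.5337
Si: 2 × 28.085 = 56.1700
O: 6 × 15.999 = 95.9940
Summing the contributions gives the formula mass.

246.82 g/mol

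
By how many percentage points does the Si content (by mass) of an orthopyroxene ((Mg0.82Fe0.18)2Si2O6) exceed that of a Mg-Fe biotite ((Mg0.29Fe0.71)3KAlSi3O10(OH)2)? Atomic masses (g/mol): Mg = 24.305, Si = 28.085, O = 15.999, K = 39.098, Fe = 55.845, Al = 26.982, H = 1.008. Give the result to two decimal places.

9.09 percentage points

Si in (Mg0.82Fe0.18)2Si2O6: molar mass 212.128 g/mol; 2×28.085 = 56.170 g → 26.48 wt%.
Si in (Mg0.29Fe0.71)3KAlSi3O10(OH)2: molar mass 484.434 g/mol; 3×28.085 = 84.255 g → 17.39 wt%.
Difference = 26.48 − 17.39 = 9.09 percentage points.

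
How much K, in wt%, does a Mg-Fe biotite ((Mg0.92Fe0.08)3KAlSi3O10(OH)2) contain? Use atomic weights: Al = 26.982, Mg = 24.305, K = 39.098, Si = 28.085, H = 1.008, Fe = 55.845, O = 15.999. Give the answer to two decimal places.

9.20 wt%

Molar mass of (Mg0.92Fe0.08)3KAlSi3O10(OH)2: 2.76·24.305 + 0.24·55.845 + 1·39.098 + 1·26.982 + 3·28.085 + 12·15.999 + 2·1.008 = 424.824 g/mol.
Mass of K per formula unit: 1 × 39.098 = 39.098 g.
Weight fraction K = 39.098 / 424.824 = 0.0920.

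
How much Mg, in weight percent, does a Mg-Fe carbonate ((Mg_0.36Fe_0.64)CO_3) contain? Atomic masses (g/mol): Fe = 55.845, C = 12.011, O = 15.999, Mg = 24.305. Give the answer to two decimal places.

8.37 weight percent

Formula mass = 0.36·24.305 + 0.64·55.845 + 1·12.011 + 3·15.999 = 104.499 g/mol, of which 8.750 g is Mg.
So Mg makes up 8.750/104.499 = 0.0837 of the mass, i.e. 8.37%.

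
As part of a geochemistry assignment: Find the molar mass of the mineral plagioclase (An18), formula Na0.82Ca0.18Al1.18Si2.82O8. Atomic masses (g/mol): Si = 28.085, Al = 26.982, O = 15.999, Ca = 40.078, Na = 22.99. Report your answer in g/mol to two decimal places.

Na: 0.82 × 22.99 = 18.8518
Ca: 0.18 × 40.078 = 7.2140
Al: 1.18 × 26.982 = 31.8388
Si: 2.82 × 28.085 = 79.1997
O: 8 × 15.999 = 127.9920
Summing the contributions gives the formula mass.

265.10 g/mol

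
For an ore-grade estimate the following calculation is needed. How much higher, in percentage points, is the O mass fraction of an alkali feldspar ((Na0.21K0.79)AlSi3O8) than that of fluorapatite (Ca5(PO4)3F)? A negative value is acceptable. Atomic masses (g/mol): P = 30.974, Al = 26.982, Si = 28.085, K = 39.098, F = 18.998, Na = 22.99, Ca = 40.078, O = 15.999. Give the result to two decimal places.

8.48 percentage points

O in (Na0.21K0.79)AlSi3O8: molar mass 274.944 g/mol; 8×15.999 = 127.992 g → 46.55 wt%.
O in Ca5(PO4)3F: molar mass 504.298 g/mol; 12×15.999 = 191.988 g → 38.07 wt%.
Difference = 46.55 − 38.07 = 8.48 percentage points.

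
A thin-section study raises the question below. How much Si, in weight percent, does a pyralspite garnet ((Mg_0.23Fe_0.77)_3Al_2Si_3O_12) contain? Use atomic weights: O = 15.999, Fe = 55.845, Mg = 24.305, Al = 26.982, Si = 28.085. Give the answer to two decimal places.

17.70 weight percent

M((Mg_0.23Fe_0.77)_3Al_2Si_3O_12) = 475.979 g/mol.
Si contributes 3 × 28.085 = 84.255 g per mole.
84.255/475.979 = 0.1770 → 17.70%.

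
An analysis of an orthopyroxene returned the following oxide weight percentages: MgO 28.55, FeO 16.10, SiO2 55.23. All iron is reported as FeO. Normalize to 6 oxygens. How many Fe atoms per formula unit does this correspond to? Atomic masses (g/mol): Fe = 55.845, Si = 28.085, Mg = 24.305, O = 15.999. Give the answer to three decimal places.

0.485 Fe apfu

28.55 wt% MgO ÷ 40.304 g/mol = 0.70837 mol, giving 0.70837 Mg and 0.70837 O.
16.10 wt% FeO ÷ 71.844 g/mol = 0.22410 mol, giving 0.22410 Fe and 0.22410 O.
55.23 wt% SiO2 ÷ 60.083 g/mol = 0.91923 mol, giving 0.91923 Si and 1.83846 O.
Oxygen sums to 2.77093; scaling by 6/2.77093 = 2.16534 puts the formula on 6 O.
Fe: 0.22410 × 2.16534 = 0.485 atoms per formula unit.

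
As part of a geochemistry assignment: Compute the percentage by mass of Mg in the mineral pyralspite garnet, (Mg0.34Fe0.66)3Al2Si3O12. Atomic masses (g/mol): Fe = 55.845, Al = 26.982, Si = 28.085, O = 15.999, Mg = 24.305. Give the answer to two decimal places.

5.32 mass %

Molar mass of (Mg0.34Fe0.66)3Al2Si3O12: 1.02×24.305 + 1.98×55.845 + 2×26.982 + 3×28.085 + 12×15.999 = 465.571 g/mol.
Mass of Mg per formula unit: 1.02 × 24.305 = 24.791 g.
Weight fraction Mg = 24.791 / 465.571 = 0.0532.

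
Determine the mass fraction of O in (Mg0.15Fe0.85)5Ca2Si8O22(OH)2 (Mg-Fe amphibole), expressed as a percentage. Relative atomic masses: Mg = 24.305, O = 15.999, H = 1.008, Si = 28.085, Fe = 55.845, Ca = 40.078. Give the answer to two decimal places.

40.57 wt%

Molar mass of (Mg0.15Fe0.85)5Ca2Si8O22(OH)2: 0.75·24.305 + 4.25·55.845 + 2·40.078 + 8·28.085 + 24·15.999 + 2·1.008 = 946.398 g/mol.
Mass of O per formula unit: 24 × 15.999 = 383.976 g.
Weight fraction O = 383.976 / 946.398 = 0.4057.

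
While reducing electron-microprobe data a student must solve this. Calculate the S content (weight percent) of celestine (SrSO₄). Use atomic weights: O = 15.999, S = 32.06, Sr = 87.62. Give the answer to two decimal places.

M(SrSO₄) = 183.676 g/mol.
S contributes 1 × 32.06 = 32.060 g per mole.
32.060/183.676 = 0.1745 → 17.45%.

17.45 weight percent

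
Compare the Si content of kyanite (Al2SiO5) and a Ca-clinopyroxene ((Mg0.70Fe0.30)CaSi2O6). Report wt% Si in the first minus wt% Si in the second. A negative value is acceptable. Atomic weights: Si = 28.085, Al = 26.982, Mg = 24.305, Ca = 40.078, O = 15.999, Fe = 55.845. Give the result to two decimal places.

M(Al2SiO5) = 162.044 g/mol, so wt% Si = 28.085/162.044 × 100 = 17.33%.
M((Mg0.70Fe0.30)CaSi2O6) = 226.009 g/mol, so wt% Si = 56.170/226.009 × 100 = 24.85%.
17.33 − 24.85 = -7.52 pp.

-7.52 percentage points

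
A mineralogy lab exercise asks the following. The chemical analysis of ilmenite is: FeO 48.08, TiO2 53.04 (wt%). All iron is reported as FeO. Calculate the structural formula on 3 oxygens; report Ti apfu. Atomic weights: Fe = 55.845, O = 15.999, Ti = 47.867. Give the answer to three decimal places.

0.997 Ti apfu

FeO (M=71.844): mol = 0.66923; Fe = 0.66923, O = 0.66923.
TiO2 (M=79.865): mol = 0.66412; Ti = 0.66412, O = 1.32824.
ΣO = 1.99747; factor = 3/ΣO = 1.50190.
Ti apfu = 0.66412 × 1.50190 = 0.997.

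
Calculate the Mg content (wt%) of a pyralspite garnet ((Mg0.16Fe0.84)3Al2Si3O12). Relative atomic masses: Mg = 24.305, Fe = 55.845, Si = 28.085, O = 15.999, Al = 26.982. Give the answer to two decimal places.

Formula mass = 0.48·24.305 + 2.52·55.845 + 2·26.982 + 3·28.085 + 12·15.999 = 482.603 g/mol, of which 11.666 g is Mg.
So Mg makes up 11.666/482.603 = 0.0242 of the mass, i.e. 2.42%.

2.42 wt%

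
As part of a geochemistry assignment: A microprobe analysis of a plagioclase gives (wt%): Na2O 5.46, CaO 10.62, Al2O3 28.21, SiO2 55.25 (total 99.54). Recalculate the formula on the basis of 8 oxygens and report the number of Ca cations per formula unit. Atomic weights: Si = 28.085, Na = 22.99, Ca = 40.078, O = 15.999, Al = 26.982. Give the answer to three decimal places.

0.514 Ca apfu

Na2O (M=61.979): mol = 0.08809; Na = 0.17618, O = 0.08809.
CaO (M=56.077): mol = 0.18938; Ca = 0.18938, O = 0.18938.
Al2O3 (M=101.961): mol = 0.27667; Al = 0.55334, O = 0.83001.
SiO2 (M=60.083): mol = 0.91956; Si = 0.91956, O = 1.83912.
ΣO = 2.94660; factor = 8/ΣO = 2.71499.
Ca apfu = 0.18938 × 2.71499 = 0.514.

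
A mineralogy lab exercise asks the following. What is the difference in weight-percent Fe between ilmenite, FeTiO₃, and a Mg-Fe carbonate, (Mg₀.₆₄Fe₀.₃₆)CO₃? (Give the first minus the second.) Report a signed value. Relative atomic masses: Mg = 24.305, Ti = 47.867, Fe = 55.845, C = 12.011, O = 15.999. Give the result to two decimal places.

15.80 percentage points

M(FeTiO₃) = 151.709 g/mol, so wt% Fe = 55.845/151.709 × 100 = 36.81%.
M((Mg₀.₆₄Fe₀.₃₆)CO₃) = 95.667 g/mol, so wt% Fe = 20.104/95.667 × 100 = 21.01%.
36.81 − 21.01 = 15.80 pp.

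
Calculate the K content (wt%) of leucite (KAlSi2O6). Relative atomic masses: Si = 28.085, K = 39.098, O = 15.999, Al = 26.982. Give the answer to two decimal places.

17.91 wt%

Molar mass of KAlSi2O6: 1·39.098 + 1·26.982 + 2·28.085 + 6·15.999 = 218.244 g/mol.
Mass of K per formula unit: 1 × 39.098 = 39.098 g.
Weight fraction K = 39.098 / 218.244 = 0.1791.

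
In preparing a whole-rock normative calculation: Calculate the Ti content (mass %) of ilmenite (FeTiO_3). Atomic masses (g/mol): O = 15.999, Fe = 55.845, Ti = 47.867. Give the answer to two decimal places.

Molar mass of FeTiO_3: 1*55.845 + 1*47.867 + 3*15.999 = 151.709 g/mol.
Mass of Ti per formula unit: 1 × 47.867 = 47.867 g.
Weight fraction Ti = 47.867 / 151.709 = 0.3155.

31.55 mass %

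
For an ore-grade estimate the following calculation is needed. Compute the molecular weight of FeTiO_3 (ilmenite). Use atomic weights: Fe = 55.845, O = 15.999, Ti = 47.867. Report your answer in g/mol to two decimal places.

M = 1(55.845) + 1(47.867) + 3(15.999)

151.71 g/mol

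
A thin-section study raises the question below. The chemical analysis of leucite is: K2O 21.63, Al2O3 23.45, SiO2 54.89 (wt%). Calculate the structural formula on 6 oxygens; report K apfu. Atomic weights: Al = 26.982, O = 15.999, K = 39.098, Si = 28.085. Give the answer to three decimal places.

1.003 K apfu

K2O: 21.63/94.195 = 0.22963 mol → 0.45926 mol K, 0.22963 mol O.
Al2O3: 23.45/101.961 = 0.22999 mol → 0.45998 mol Al, 0.68997 mol O.
SiO2: 54.89/60.083 = 0.91357 mol → 0.91357 mol Si, 1.82714 mol O.
Total oxygen = 2.74674 mol. Normalization factor = 6/2.74674 = 2.18441.
K per 6 O = 0.45926 × 2.18441 = 1.003.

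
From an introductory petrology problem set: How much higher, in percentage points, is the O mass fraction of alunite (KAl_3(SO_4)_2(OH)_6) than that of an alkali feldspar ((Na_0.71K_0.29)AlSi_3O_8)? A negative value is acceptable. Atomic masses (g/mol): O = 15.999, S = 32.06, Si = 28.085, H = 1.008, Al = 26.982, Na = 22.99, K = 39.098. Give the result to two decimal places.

6.12 percentage points

First mineral: 223.986 g O in 414.198 g formula = 54.08 wt% O.
Second mineral: 127.992 g O in 266.890 g formula = 47.96 wt% O.
54.08% − 47.96% gives a difference of 6.12 percentage points.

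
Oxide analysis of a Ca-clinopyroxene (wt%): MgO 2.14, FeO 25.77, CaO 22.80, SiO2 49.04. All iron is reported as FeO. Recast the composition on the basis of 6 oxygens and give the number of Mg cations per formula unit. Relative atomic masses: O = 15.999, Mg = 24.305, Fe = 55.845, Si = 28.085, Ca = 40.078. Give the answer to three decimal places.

2.14 wt% MgO ÷ 40.304 g/mol = 0.05310 mol, giving 0.05310 Mg and 0.05310 O.
25.77 wt% FeO ÷ 71.844 g/mol = 0.35869 mol, giving 0.35869 Fe and 0.35869 O.
22.80 wt% CaO ÷ 56.077 g/mol = 0.40658 mol, giving 0.40658 Ca and 0.40658 O.
49.04 wt% SiO2 ÷ 60.083 g/mol = 0.81620 mol, giving 0.81620 Si and 1.63240 O.
Oxygen sums to 2.45077; scaling by 6/2.45077 = 2.44821 puts the formula on 6 O.
Mg: 0.05310 × 2.44821 = 0.130 atoms per formula unit.

0.130 Mg apfu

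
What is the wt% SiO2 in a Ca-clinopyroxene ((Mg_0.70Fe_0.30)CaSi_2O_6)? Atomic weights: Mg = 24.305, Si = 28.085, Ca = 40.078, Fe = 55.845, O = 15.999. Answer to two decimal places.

Formula mass = 226.009 g/mol.
2 Si → 2.0000 mol SiO2 per formula unit; M(SiO2) = 60.083, so SiO2 mass = 120.166 g.
120.166/226.009 × 100 = 53.17 wt%.

53.17 wt%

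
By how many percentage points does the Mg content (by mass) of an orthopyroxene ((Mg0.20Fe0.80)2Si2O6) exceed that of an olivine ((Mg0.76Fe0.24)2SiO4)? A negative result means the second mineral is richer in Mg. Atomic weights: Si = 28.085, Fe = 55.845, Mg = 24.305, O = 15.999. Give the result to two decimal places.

M((Mg0.20Fe0.80)2Si2O6) = 251.238 g/mol, so wt% Mg = 9.722/251.238 × 100 = 3.87%.
M((Mg0.76Fe0.24)2SiO4) = 155.830 g/mol, so wt% Mg = 36.944/155.830 × 100 = 23.71%.
3.87 − 23.71 = -19.84 pp.

-19.84 percentage points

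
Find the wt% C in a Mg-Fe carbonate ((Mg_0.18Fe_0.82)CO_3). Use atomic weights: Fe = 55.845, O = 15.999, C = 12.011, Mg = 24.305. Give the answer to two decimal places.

10.90 weight percent

M((Mg_0.18Fe_0.82)CO_3) = 110.176 g/mol.
C contributes 1 × 12.011 = 12.011 g per mole.
12.011/110.176 = 0.1090 → 10.90%.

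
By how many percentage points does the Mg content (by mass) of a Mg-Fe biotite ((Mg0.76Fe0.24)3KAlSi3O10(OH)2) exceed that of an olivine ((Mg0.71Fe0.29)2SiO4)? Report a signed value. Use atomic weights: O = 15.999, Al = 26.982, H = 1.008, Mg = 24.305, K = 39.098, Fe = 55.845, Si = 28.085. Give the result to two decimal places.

First mineral: 55.415 g Mg in 439.963 g formula = 12.60 wt% Mg.
Second mineral: 34.513 g Mg in 158.984 g formula = 21.71 wt% Mg.
12.60% − 21.71% gives a difference of -9.11 percentage points.

-9.11 percentage points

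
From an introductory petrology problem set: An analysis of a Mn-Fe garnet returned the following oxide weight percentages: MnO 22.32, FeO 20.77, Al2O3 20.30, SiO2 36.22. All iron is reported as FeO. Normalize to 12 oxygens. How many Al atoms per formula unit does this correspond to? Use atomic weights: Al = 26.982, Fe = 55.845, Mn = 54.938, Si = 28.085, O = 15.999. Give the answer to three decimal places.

MnO: 22.32/70.937 = 0.31465 mol → 0.31465 mol Mn, 0.31465 mol O.
FeO: 20.77/71.844 = 0.28910 mol → 0.28910 mol Fe, 0.28910 mol O.
Al2O3: 20.30/101.961 = 0.19910 mol → 0.39820 mol Al, 0.59730 mol O.
SiO2: 36.22/60.083 = 0.60283 mol → 0.60283 mol Si, 1.20566 mol O.
Total oxygen = 2.40671 mol. Normalization factor = 12/2.40671 = 4.98606.
Al per 12 O = 0.39820 × 4.98606 = 1.985.

1.985 Al apfu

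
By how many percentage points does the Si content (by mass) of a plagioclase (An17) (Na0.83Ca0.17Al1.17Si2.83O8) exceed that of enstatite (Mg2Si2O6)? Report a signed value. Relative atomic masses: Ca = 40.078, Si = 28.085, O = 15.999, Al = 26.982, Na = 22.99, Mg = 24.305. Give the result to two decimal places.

Si in Na0.83Ca0.17Al1.17Si2.83O8: molar mass 264.936 g/mol; 2.83×28.085 = 79.481 g → 30.00 wt%.
Si in Mg2Si2O6: molar mass 200.774 g/mol; 2×28.085 = 56.170 g → 27.98 wt%.
Difference = 30.00 − 27.98 = 2.02 percentage points.

2.02 percentage points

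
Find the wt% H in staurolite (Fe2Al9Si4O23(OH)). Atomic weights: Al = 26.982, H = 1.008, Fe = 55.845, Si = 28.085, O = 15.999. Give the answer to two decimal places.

0.12 mass %

Formula mass = 2*55.845 + 9*26.982 + 4*28.085 + 24*15.999 + 1*1.008 = 851.852 g/mol, of which 1.008 g is H.
So H makes up 1.008/851.852 = 0.0012 of the mass, i.e. 0.12%.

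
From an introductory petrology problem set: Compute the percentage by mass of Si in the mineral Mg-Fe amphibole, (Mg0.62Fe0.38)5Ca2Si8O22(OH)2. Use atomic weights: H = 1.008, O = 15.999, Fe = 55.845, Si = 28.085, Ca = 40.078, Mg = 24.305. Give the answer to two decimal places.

25.76 wt%

Formula mass = 3.10*24.305 + 1.90*55.845 + 2*40.078 + 8*28.085 + 24*15.999 + 2*1.008 = 872.279 g/mol, of which 224.680 g is Si.
So Si makes up 224.680/872.279 = 0.2576 of the mass, i.e. 25.76%.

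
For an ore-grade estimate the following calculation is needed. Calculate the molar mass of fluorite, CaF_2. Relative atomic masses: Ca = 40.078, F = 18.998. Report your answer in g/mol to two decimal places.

M = 1(40.078) + 2(18.998)

78.07 g/mol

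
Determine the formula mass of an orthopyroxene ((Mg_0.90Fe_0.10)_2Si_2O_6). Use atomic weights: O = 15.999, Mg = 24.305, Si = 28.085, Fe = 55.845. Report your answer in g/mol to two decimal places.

207.08 g/mol

M = 1.80(24.305) + 0.20(55.845) + 2(28.085) + 6(15.999)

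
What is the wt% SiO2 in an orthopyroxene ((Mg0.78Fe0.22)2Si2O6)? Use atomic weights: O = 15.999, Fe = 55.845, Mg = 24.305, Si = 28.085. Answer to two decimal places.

55.98 wt%

Formula mass = 214.652 g/mol.
2 Si → 2.0000 mol SiO2 per formula unit; M(SiO2) = 60.083, so SiO2 mass = 120.166 g.
120.166/214.652 × 100 = 55.98 wt%.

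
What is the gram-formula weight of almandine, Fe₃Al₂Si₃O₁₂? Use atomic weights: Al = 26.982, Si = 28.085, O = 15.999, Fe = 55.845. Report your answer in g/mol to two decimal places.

The formula mass is the sum 3*55.845 + 2*26.982 + 3*28.085 + 12*15.999.

497.74 g/mol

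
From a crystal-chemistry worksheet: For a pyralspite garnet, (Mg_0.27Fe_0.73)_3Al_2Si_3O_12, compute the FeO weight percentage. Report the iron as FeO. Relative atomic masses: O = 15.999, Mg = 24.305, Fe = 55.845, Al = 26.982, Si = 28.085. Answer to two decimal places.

Formula mass = 472.195 g/mol.
2.19 Fe → 2.1900 mol FeO per formula unit; M(FeO) = 71.844, so FeO mass = 157.338 g.
157.338/472.195 × 100 = 33.32 wt%.

33.32 wt%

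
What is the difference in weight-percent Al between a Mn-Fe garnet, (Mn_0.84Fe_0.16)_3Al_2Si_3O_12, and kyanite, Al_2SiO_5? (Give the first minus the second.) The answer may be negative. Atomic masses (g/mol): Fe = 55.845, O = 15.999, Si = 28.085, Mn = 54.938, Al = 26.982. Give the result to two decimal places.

-22.41 percentage points

Al in (Mn_0.84Fe_0.16)_3Al_2Si_3O_12: molar mass 495.456 g/mol; 2×26.982 = 53.964 g → 10.89 wt%.
Al in Al_2SiO_5: molar mass 162.044 g/mol; 2×26.982 = 53.964 g → 33.30 wt%.
Difference = 10.89 − 33.30 = -22.41 percentage points.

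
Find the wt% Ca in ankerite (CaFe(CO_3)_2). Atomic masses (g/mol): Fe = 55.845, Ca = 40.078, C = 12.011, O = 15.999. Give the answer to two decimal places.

M(CaFe(CO_3)_2) = 215.939 g/mol.
Ca contributes 1 × 40.078 = 40.078 g per mole.
40.078/215.939 = 0.1856 → 18.56%.

18.56 mass %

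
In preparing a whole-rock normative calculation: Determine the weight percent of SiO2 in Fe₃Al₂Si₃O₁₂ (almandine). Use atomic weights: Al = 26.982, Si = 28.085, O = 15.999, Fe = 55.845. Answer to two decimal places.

Molar mass of Fe₃Al₂Si₃O₁₂ = 3·55.845 + 2·26.982 + 3·28.085 + 12·15.999 = 497.742 g/mol.
Each formula unit contains 3 Si, equivalent to 3/1 = 3.0000 mol SiO2.
M(SiO2) = 1×28.085 + 2×15.999 = 60.083 g/mol.
Mass of SiO2 per formula unit = 3.0000 × 60.083 = 180.249 g.
SiO2 wt% = 180.249 / 497.742 × 100 = 36.21%.

36.21 wt%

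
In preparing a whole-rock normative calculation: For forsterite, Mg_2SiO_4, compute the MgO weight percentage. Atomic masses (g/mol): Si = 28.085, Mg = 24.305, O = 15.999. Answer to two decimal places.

57.29 wt%

M(Mg_2SiO_4) = 140.691 g/mol; M(MgO) = 40.304 g/mol.
Moles MgO per formula unit = 2 Mg ÷ 1 = 2.0000.
MgO fraction = (2.0000 × 40.304) / 140.691 = 80.608/140.691 = 0.5729.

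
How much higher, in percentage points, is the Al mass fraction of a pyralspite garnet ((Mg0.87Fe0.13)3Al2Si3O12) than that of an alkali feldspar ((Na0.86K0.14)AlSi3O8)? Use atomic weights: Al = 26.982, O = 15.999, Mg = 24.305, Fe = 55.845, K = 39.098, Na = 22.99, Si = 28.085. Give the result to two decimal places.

2.79 percentage points

First mineral: 53.964 g Al in 415.423 g formula = 12.99 wt% Al.
Second mineral: 26.982 g Al in 264.474 g formula = 10.20 wt% Al.
12.99% − 10.20% gives a difference of 2.79 percentage points.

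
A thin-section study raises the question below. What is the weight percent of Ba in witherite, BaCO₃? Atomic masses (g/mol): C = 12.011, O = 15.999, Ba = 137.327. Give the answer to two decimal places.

Molar mass of BaCO₃: 1×137.327 + 1×12.011 + 3×15.999 = 197.335 g/mol.
Mass of Ba per formula unit: 1 × 137.327 = 137.327 g.
Weight fraction Ba = 137.327 / 197.335 = 0.6959.

69.59 weight percent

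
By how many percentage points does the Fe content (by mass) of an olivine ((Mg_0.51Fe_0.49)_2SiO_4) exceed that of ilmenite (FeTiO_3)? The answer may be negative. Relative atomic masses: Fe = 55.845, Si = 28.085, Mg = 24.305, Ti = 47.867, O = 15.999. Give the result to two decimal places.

Fe in (Mg_0.51Fe_0.49)_2SiO_4: molar mass 171.600 g/mol; 0.98×55.845 = 54.728 g → 31.89 wt%.
Fe in FeTiO_3: molar mass 151.709 g/mol; 1×55.845 = 55.845 g → 36.81 wt%.
Difference = 31.89 − 36.81 = -4.92 percentage points.

-4.92 percentage points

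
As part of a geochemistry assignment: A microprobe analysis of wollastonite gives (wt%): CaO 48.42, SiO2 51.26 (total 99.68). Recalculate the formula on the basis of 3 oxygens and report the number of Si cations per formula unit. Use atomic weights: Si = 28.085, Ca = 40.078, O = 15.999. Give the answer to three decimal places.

0.996 Si apfu

CaO: 48.42/56.077 = 0.86346 mol → 0.86346 mol Ca, 0.86346 mol O.
SiO2: 51.26/60.083 = 0.85315 mol → 0.85315 mol Si, 1.70630 mol O.
Total oxygen = 2.56976 mol. Normalization factor = 3/2.56976 = 1.16742.
Si per 3 O = 0.85315 × 1.16742 = 0.996.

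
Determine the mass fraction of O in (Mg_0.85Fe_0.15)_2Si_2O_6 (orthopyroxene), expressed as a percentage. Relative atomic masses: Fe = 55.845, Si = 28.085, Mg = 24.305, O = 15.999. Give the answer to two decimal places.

Formula mass = 1.70·24.305 + 0.30·55.845 + 2·28.085 + 6·15.999 = 210.236 g/mol, of which 95.994 g is O.
So O makes up 95.994/210.236 = 0.4566 of the mass, i.e. 45.66%.

45.66 wt%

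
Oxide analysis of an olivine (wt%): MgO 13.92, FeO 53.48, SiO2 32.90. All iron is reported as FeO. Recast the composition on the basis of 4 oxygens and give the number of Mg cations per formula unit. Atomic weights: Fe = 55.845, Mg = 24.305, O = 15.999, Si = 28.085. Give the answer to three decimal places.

0.632 Mg apfu

MgO: 13.92/40.304 = 0.34538 mol → 0.34538 mol Mg, 0.34538 mol O.
FeO: 53.48/71.844 = 0.74439 mol → 0.74439 mol Fe, 0.74439 mol O.
SiO2: 32.90/60.083 = 0.54758 mol → 0.54758 mol Si, 1.09516 mol O.
Total oxygen = 2.18493 mol. Normalization factor = 4/2.18493 = 1.83072.
Mg per 4 O = 0.34538 × 1.83072 = 0.632.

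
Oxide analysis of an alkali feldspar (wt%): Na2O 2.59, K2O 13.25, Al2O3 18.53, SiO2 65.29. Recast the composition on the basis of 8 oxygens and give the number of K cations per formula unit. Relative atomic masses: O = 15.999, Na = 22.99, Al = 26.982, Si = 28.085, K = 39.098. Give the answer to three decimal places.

0.776 K apfu

Na2O: 2.59/61.979 = 0.04179 mol → 0.08358 mol Na, 0.04179 mol O.
K2O: 13.25/94.195 = 0.14067 mol → 0.28134 mol K, 0.14067 mol O.
Al2O3: 18.53/101.961 = 0.18174 mol → 0.36348 mol Al, 0.54522 mol O.
SiO2: 65.29/60.083 = 1.08666 mol → 1.08666 mol Si, 2.17332 mol O.
Total oxygen = 2.90100 mol. Normalization factor = 8/2.90100 = 2.75767.
K per 8 O = 0.28134 × 2.75767 = 0.776.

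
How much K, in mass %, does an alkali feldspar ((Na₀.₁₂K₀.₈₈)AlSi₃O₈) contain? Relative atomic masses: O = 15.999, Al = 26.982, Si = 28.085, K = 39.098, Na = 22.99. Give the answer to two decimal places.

12.45 mass %

Formula mass = 0.12·22.99 + 0.88·39.098 + 1·26.982 + 3·28.085 + 8·15.999 = 276.394 g/mol, of which 34.406 g is K.
So K makes up 34.406/276.394 = 0.1245 of the mass, i.e. 12.45%.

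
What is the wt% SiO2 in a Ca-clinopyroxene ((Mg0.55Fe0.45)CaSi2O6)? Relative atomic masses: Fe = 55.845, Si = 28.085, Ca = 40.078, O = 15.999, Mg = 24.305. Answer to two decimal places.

52.08 wt%

Molar mass of (Mg0.55Fe0.45)CaSi2O6 = 0.55*24.305 + 0.45*55.845 + 1*40.078 + 2*28.085 + 6*15.999 = 230.740 g/mol.
Each formula unit contains 2 Si, equivalent to 2/1 = 2.0000 mol SiO2.
M(SiO2) = 1×28.085 + 2×15.999 = 60.083 g/mol.
Mass of SiO2 per formula unit = 2.0000 × 60.083 = 120.166 g.
SiO2 wt% = 120.166 / 230.740 × 100 = 52.08%.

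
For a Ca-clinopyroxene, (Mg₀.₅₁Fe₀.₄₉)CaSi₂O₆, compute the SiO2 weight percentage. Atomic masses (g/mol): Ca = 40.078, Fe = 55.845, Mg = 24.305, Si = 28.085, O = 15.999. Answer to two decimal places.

M((Mg₀.₅₁Fe₀.₄₉)CaSi₂O₆) = 232.002 g/mol; M(SiO2) = 60.083 g/mol.
Moles SiO2 per formula unit = 2 Si ÷ 1 = 2.0000.
SiO2 fraction = (2.0000 × 60.083) / 232.002 = 120.166/232.002 = 0.5180.

51.80 wt%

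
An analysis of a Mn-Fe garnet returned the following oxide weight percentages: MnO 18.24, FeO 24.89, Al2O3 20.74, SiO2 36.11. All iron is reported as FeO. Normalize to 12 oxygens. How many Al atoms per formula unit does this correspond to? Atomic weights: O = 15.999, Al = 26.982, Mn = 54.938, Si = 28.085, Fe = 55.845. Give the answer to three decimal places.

2.021 Al apfu

18.24 wt% MnO ÷ 70.937 g/mol = 0.25713 mol, giving 0.25713 Mn and 0.25713 O.
24.89 wt% FeO ÷ 71.844 g/mol = 0.34645 mol, giving 0.34645 Fe and 0.34645 O.
20.74 wt% Al2O3 ÷ 101.961 g/mol = 0.20341 mol, giving 0.40682 Al and 0.61023 O.
36.11 wt% SiO2 ÷ 60.083 g/mol = 0.60100 mol, giving 0.60100 Si and 1.20200 O.
Oxygen sums to 2.41581; scaling by 12/2.41581 = 4.96728 puts the formula on 12 O.
Al: 0.40682 × 4.96728 = 2.021 atoms per formula unit.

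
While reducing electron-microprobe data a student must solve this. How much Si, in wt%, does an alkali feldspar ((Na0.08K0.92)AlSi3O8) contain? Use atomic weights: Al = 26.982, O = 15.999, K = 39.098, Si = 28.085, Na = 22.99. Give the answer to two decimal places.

30.41 wt%

Formula mass = 0.08·22.99 + 0.92·39.098 + 1·26.982 + 3·28.085 + 8·15.999 = 277.038 g/mol, of which 84.255 g is Si.
So Si makes up 84.255/277.038 = 0.3041 of the mass, i.e. 30.41%.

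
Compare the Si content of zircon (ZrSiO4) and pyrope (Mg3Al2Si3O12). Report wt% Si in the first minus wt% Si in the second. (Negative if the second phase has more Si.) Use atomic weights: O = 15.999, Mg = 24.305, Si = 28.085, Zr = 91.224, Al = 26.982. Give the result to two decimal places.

-5.58 percentage points

First mineral: 28.085 g Si in 183.305 g formula = 15.32 wt% Si.
Second mineral: 84.255 g Si in 403.122 g formula = 20.90 wt% Si.
15.32% − 20.90% gives a difference of -5.58 percentage points.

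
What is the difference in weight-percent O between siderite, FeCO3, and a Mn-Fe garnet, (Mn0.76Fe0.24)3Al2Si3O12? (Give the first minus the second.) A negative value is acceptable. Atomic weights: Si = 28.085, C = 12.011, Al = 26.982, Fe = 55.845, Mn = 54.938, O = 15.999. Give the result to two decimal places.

M(FeCO3) = 115.853 g/mol, so wt% O = 47.997/115.853 × 100 = 41.43%.
M((Mn0.76Fe0.24)3Al2Si3O12) = 495.674 g/mol, so wt% O = 191.988/495.674 × 100 = 38.73%.
41.43 − 38.73 = 2.70 pp.

2.70 percentage points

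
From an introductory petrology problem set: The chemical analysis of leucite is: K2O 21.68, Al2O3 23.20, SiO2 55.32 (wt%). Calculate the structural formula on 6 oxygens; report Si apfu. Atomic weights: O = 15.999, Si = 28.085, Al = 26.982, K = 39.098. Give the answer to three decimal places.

2.006 Si apfu

21.68 wt% K2O ÷ 94.195 g/mol = 0.23016 mol, giving 0.46032 K and 0.23016 O.
23.20 wt% Al2O3 ÷ 101.961 g/mol = 0.22754 mol, giving 0.45508 Al and 0.68262 O.
55.32 wt% SiO2 ÷ 60.083 g/mol = 0.92073 mol, giving 0.92073 Si and 1.84146 O.
Oxygen sums to 2.75424; scaling by 6/2.75424 = 2.17846 puts the formula on 6 O.
Si: 0.92073 × 2.17846 = 2.006 atoms per formula unit.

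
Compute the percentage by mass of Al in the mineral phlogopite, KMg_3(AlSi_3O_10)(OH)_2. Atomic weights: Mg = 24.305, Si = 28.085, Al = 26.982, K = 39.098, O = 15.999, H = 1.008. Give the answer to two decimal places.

6.47 weight percent

M(KMg_3(AlSi_3O_10)(OH)_2) = 417.254 g/mol.
Al contributes 1 × 26.982 = 26.982 g per mole.
26.982/417.254 = 0.0647 → 6.47%.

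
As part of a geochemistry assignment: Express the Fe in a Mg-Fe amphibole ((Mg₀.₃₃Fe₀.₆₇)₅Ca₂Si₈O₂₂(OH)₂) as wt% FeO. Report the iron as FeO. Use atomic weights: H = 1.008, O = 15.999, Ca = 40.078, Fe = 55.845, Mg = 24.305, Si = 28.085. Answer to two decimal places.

26.22 wt%

M((Mg₀.₃₃Fe₀.₆₇)₅Ca₂Si₈O₂₂(OH)₂) = 918.012 g/mol; M(FeO) = 71.844 g/mol.
Moles FeO per formula unit = 3.35 Fe ÷ 1 = 3.3500.
FeO fraction = (3.3500 × 71.844) / 918.012 = 240.677/918.012 = 0.2622.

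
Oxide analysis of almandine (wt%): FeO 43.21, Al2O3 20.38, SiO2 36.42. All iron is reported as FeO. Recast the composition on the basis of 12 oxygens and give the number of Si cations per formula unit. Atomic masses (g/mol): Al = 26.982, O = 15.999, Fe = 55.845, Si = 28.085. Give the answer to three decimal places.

FeO: 43.21/71.844 = 0.60144 mol → 0.60144 mol Fe, 0.60144 mol O.
Al2O3: 20.38/101.961 = 0.19988 mol → 0.39976 mol Al, 0.59964 mol O.
SiO2: 36.42/60.083 = 0.60616 mol → 0.60616 mol Si, 1.21232 mol O.
Total oxygen = 2.41340 mol. Normalization factor = 12/2.41340 = 4.97224.
Si per 12 O = 0.60616 × 4.97224 = 3.014.

3.014 Si apfu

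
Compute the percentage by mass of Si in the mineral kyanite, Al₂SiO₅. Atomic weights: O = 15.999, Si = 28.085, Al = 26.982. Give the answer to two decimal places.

17.33 weight percent

M(Al₂SiO₅) = 162.044 g/mol.
Si contributes 1 × 28.085 = 28.085 g per mole.
28.085/162.044 = 0.1733 → 17.33%.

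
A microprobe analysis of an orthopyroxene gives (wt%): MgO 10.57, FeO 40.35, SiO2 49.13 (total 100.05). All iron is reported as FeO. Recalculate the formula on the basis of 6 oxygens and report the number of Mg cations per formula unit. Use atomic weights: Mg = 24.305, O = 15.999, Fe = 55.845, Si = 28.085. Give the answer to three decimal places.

10.57 wt% MgO ÷ 40.304 g/mol = 0.26226 mol, giving 0.26226 Mg and 0.26226 O.
40.35 wt% FeO ÷ 71.844 g/mol = 0.56163 mol, giving 0.56163 Fe and 0.56163 O.
49.13 wt% SiO2 ÷ 60.083 g/mol = 0.81770 mol, giving 0.81770 Si and 1.63540 O.
Oxygen sums to 2.45929; scaling by 6/2.45929 = 2.43973 puts the formula on 6 O.
Mg: 0.26226 × 2.43973 = 0.640 atoms per formula unit.

0.640 Mg apfu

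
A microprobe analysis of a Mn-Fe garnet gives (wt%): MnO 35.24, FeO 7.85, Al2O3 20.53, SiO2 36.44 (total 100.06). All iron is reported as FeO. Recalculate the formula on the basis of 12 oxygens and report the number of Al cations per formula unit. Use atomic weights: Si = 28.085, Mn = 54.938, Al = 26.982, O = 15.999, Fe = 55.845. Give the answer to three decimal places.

35.24 wt% MnO ÷ 70.937 g/mol = 0.49678 mol, giving 0.49678 Mn and 0.49678 O.
7.85 wt% FeO ÷ 71.844 g/mol = 0.10926 mol, giving 0.10926 Fe and 0.10926 O.
20.53 wt% Al2O3 ÷ 101.961 g/mol = 0.20135 mol, giving 0.40270 Al and 0.60405 O.
36.44 wt% SiO2 ÷ 60.083 g/mol = 0.60649 mol, giving 0.60649 Si and 1.21298 O.
Oxygen sums to 2.42307; scaling by 12/2.42307 = 4.95240 puts the formula on 12 O.
Al: 0.40270 × 4.95240 = 1.994 atoms per formula unit.

1.994 Al apfu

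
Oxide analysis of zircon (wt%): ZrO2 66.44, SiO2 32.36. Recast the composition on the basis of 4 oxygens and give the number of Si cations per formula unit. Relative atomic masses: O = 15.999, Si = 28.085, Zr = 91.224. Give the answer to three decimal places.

ZrO2: 66.44/123.222 = 0.53919 mol → 0.53919 mol Zr, 1.07838 mol O.
SiO2: 32.36/60.083 = 0.53859 mol → 0.53859 mol Si, 1.07718 mol O.
Total oxygen = 2.15556 mol. Normalization factor = 4/2.15556 = 1.85567.
Si per 4 O = 0.53859 × 1.85567 = 0.999.

0.999 Si apfu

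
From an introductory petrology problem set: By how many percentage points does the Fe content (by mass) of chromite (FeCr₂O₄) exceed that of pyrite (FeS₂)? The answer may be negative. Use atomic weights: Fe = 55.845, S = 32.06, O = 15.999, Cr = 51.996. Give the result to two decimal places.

Fe in FeCr₂O₄: molar mass 223.833 g/mol; 1×55.845 = 55.845 g → 24.95 wt%.
Fe in FeS₂: molar mass 119.965 g/mol; 1×55.845 = 55.845 g → 46.55 wt%.
Difference = 24.95 − 46.55 = -21.60 percentage points.

-21.60 percentage points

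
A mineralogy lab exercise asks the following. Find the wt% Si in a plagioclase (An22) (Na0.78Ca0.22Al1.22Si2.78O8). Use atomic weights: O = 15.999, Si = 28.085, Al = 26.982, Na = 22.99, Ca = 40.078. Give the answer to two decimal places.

29.38 mass %

M(Na0.78Ca0.22Al1.22Si2.78O8) = 265.736 g/mol.
Si contributes 2.78 × 28.085 = 78.076 g per mole.
78.076/265.736 = 0.2938 → 29.38%.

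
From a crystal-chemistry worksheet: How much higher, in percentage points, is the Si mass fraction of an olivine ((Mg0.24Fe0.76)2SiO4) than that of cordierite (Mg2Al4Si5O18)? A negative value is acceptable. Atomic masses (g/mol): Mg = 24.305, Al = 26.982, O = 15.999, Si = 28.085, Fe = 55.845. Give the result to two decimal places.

First mineral: 28.085 g Si in 188.632 g formula = 14.89 wt% Si.
Second mineral: 140.425 g Si in 584.945 g formula = 24.01 wt% Si.
14.89% − 24.01% gives a difference of -9.12 percentage points.

-9.12 percentage points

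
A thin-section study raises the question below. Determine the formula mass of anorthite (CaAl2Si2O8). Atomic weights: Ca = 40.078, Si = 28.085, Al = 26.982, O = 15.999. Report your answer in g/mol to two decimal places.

278.20 g/mol

M = 1·40.078 + 2·26.982 + 2·28.085 + 8·15.999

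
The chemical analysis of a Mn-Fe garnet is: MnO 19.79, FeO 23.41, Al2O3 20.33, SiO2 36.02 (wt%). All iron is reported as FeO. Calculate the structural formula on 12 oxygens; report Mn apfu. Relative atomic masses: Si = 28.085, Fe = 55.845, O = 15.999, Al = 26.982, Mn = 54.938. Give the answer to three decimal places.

19.79 wt% MnO ÷ 70.937 g/mol = 0.27898 mol, giving 0.27898 Mn and 0.27898 O.
23.41 wt% FeO ÷ 71.844 g/mol = 0.32584 mol, giving 0.32584 Fe and 0.32584 O.
20.33 wt% Al2O3 ÷ 101.961 g/mol = 0.19939 mol, giving 0.39878 Al and 0.59817 O.
36.02 wt% SiO2 ÷ 60.083 g/mol = 0.59950 mol, giving 0.59950 Si and 1.19900 O.
Oxygen sums to 2.40199; scaling by 12/2.40199 = 4.99586 puts the formula on 12 O.
Mn: 0.27898 × 4.99586 = 1.394 atoms per formula unit.

1.394 Mn apfu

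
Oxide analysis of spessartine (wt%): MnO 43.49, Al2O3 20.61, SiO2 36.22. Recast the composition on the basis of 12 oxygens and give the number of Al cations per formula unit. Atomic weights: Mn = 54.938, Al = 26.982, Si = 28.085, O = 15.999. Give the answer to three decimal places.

2.000 Al apfu

43.49 wt% MnO ÷ 70.937 g/mol = 0.61308 mol, giving 0.61308 Mn and 0.61308 O.
20.61 wt% Al2O3 ÷ 101.961 g/mol = 0.20214 mol, giving 0.40428 Al and 0.60642 O.
36.22 wt% SiO2 ÷ 60.083 g/mol = 0.60283 mol, giving 0.60283 Si and 1.20566 O.
Oxygen sums to 2.42516; scaling by 12/2.42516 = 4.94813 puts the formula on 12 O.
Al: 0.40428 × 4.94813 = 2.000 atoms per formula unit.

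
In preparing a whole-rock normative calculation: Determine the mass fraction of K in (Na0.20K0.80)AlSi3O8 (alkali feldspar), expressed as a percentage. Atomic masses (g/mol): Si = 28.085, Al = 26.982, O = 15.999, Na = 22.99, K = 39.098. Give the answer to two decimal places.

11.37 mass %

Molar mass of (Na0.20K0.80)AlSi3O8: 0.20×22.99 + 0.80×39.098 + 1×26.982 + 3×28.085 + 8×15.999 = 275.105 g/mol.
Mass of K per formula unit: 0.80 × 39.098 = 31.278 g.
Weight fraction K = 31.278 / 275.105 = 0.1137.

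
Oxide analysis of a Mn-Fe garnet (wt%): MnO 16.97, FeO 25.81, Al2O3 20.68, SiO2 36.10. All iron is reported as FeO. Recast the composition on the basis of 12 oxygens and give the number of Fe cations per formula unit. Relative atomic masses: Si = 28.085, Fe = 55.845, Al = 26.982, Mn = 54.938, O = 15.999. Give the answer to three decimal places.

1.790 Fe apfu

MnO: 16.97/70.937 = 0.23923 mol → 0.23923 mol Mn, 0.23923 mol O.
FeO: 25.81/71.844 = 0.35925 mol → 0.35925 mol Fe, 0.35925 mol O.
Al2O3: 20.68/101.961 = 0.20282 mol → 0.40564 mol Al, 0.60846 mol O.
SiO2: 36.10/60.083 = 0.60084 mol → 0.60084 mol Si, 1.20168 mol O.
Total oxygen = 2.40862 mol. Normalization factor = 12/2.40862 = 4.98211.
Fe per 12 O = 0.35925 × 4.98211 = 1.790.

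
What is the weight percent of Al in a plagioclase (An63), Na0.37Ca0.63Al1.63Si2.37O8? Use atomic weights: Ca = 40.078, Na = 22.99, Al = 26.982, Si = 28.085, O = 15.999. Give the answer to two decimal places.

M(Na0.37Ca0.63Al1.63Si2.37O8) = 272.290 g/mol.
Al contributes 1.63 × 26.982 = 43.981 g per mole.
43.981/272.290 = 0.1615 → 16.15%.

16.15 mass %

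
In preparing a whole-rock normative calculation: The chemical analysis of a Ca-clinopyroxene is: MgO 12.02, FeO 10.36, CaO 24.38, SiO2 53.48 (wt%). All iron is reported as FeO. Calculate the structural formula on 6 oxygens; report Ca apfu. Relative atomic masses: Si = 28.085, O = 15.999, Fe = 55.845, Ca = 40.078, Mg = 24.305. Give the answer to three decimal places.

MgO: 12.02/40.304 = 0.29823 mol → 0.29823 mol Mg, 0.29823 mol O.
FeO: 10.36/71.844 = 0.14420 mol → 0.14420 mol Fe, 0.14420 mol O.
CaO: 24.38/56.077 = 0.43476 mol → 0.43476 mol Ca, 0.43476 mol O.
SiO2: 53.48/60.083 = 0.89010 mol → 0.89010 mol Si, 1.78020 mol O.
Total oxygen = 2.65739 mol. Normalization factor = 6/2.65739 = 2.25785.
Ca per 6 O = 0.43476 × 2.25785 = 0.982.

0.982 Ca apfu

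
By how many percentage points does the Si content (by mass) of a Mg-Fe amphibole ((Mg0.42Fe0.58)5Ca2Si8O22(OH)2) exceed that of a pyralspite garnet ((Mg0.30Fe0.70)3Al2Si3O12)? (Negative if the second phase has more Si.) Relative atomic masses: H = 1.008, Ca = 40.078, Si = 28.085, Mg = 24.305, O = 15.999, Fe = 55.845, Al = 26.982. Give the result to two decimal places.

6.91 percentage points

Si in (Mg0.42Fe0.58)5Ca2Si8O22(OH)2: molar mass 903.819 g/mol; 8×28.085 = 224.680 g → 24.86 wt%.
Si in (Mg0.30Fe0.70)3Al2Si3O12: molar mass 469.356 g/mol; 3×28.085 = 84.255 g → 17.95 wt%.
Difference = 24.86 − 17.95 = 6.91 percentage points.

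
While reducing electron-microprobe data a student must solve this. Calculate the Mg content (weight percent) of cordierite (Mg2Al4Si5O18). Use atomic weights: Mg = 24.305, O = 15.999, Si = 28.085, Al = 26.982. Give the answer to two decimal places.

M(Mg2Al4Si5O18) = 584.945 g/mol.
Mg contributes 2 × 24.305 = 48.610 g per mole.
48.610/584.945 = 0.0831 → 8.31%.

8.31 weight percent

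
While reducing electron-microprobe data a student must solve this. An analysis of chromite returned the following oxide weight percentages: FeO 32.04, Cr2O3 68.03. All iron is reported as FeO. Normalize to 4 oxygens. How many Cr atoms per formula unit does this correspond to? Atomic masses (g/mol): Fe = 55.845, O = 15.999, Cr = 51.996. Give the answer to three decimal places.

32.04 wt% FeO ÷ 71.844 g/mol = 0.44597 mol, giving 0.44597 Fe and 0.44597 O.
68.03 wt% Cr2O3 ÷ 151.989 g/mol = 0.44760 mol, giving 0.89520 Cr and 1.34280 O.
Oxygen sums to 1.78877; scaling by 4/1.78877 = 2.23617 puts the formula on 4 O.
Cr: 0.89520 × 2.23617 = 2.002 atoms per formula unit.

2.002 Cr apfu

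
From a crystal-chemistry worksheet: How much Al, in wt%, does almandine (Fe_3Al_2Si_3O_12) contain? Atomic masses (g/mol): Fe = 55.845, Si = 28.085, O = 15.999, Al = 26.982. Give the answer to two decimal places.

Molar mass of Fe_3Al_2Si_3O_12: 3×55.845 + 2×26.982 + 3×28.085 + 12×15.999 = 497.742 g/mol.
Mass of Al per formula unit: 2 × 26.982 = 53.964 g.
Weight fraction Al = 53.964 / 497.742 = 0.1084.

10.84 wt%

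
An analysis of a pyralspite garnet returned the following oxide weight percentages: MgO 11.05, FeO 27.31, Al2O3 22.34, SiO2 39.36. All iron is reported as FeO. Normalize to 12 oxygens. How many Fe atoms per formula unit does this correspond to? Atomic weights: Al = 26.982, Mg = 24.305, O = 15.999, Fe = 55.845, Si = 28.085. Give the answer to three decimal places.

1.740 Fe apfu

MgO: 11.05/40.304 = 0.27417 mol → 0.27417 mol Mg, 0.27417 mol O.
FeO: 27.31/71.844 = 0.38013 mol → 0.38013 mol Fe, 0.38013 mol O.
Al2O3: 22.34/101.961 = 0.21910 mol → 0.43820 mol Al, 0.65730 mol O.
SiO2: 39.36/60.083 = 0.65509 mol → 0.65509 mol Si, 1.31018 mol O.
Total oxygen = 2.62178 mol. Normalization factor = 12/2.62178 = 4.57704.
Fe per 12 O = 0.38013 × 4.57704 = 1.740.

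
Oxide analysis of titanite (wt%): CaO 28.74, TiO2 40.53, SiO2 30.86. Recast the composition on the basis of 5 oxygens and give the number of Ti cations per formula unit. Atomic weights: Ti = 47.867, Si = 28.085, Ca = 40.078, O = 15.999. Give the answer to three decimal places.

0.993 Ti apfu

28.74 wt% CaO ÷ 56.077 g/mol = 0.51251 mol, giving 0.51251 Ca and 0.51251 O.
40.53 wt% TiO2 ÷ 79.865 g/mol = 0.50748 mol, giving 0.50748 Ti and 1.01496 O.
30.86 wt% SiO2 ÷ 60.083 g/mol = 0.51362 mol, giving 0.51362 Si and 1.02724 O.
Oxygen sums to 2.55471; scaling by 5/2.55471 = 1.95717 puts the formula on 5 O.
Ti: 0.50748 × 1.95717 = 0.993 atoms per formula unit.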